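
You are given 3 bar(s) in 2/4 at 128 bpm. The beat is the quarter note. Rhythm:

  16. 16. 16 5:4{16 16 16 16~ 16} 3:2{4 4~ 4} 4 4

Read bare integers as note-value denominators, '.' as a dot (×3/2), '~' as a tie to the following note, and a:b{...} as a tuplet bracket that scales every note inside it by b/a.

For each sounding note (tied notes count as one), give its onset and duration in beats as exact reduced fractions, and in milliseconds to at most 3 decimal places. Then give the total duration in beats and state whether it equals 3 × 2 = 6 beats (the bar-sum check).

1) 0.0ms=0b +175.781ms=3/8b
2) 175.781ms=3/8b +175.781ms=3/8b
3) 351.562ms=3/4b +117.188ms=1/4b
4) 468.75ms=1b +93.75ms=1/5b
5) 562.5ms=6/5b +93.75ms=1/5b
6) 656.25ms=7/5b +93.75ms=1/5b
7) 750.0ms=8/5b +187.5ms=2/5b
8) 937.5ms=2b +312.5ms=2/3b
9) 1250.0ms=8/3b +625.0ms=4/3b
10) 1875.0ms=4b +468.75ms=1b
11) 2343.75ms=5b +468.75ms=1b
Σ=6b of 6 (128bpm 2/4) — PASS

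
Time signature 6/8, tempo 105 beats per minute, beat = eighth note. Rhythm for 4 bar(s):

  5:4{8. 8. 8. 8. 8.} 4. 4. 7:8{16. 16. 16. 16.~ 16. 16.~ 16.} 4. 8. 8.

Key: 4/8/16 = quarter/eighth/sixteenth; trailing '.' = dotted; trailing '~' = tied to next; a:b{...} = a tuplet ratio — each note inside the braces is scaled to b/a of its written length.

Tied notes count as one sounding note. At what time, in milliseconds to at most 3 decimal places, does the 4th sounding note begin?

1. 0.0ms @ 0 + 685.714ms (6/5)
2. 685.714ms @ 6/5 + 685.714ms (6/5)
3. 1371.429ms @ 12/5 + 685.714ms (6/5)
4. 2057.143ms @ 18/5 + 685.714ms (6/5)
5. 2742.857ms @ 24/5 + 685.714ms (6/5)
6. 3428.571ms @ 6 + 1714.286ms (3)
7. 5142.857ms @ 9 + 1714.286ms (3)
8. 6857.143ms @ 12 + 489.796ms (6/7)
9. 7346.939ms @ 90/7 + 489.796ms (6/7)
10. 7836.735ms @ 96/7 + 489.796ms (6/7)
11. 8326.531ms @ 102/7 + 979.592ms (12/7)
12. 9306.122ms @ 114/7 + 979.592ms (12/7)
13. 10285.714ms @ 18 + 1714.286ms (3)
14. 12000.0ms @ 21 + 857.143ms (3/2)
15. 12857.143ms @ 45/2 + 857.143ms (3/2)

note 4 onset = 18/5b = 2057.143ms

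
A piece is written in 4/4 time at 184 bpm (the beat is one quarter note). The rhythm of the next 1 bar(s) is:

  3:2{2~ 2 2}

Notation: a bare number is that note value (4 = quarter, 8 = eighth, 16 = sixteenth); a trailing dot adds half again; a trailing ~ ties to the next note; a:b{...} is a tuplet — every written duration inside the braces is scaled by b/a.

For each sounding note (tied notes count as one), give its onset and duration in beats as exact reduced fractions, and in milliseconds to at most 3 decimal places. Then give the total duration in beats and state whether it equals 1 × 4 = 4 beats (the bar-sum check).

1) 0.0ms=0b +869.565ms=8/3b
2) 869.565ms=8/3b +434.783ms=4/3b
Σ=4b of 4 (184bpm 4/4) — PASS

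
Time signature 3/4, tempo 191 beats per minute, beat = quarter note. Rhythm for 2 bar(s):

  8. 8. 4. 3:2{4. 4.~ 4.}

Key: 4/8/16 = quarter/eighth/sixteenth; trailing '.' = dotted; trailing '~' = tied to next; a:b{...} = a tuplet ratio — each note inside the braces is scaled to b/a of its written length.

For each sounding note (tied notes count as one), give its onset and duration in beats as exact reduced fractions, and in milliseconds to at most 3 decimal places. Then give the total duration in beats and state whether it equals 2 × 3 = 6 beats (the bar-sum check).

1) 0.0ms=0b +235.602ms=3/4b
2) 235.602ms=3/4b +235.602ms=3/4b
3) 471.204ms=3/2b +471.204ms=3/2b
4) 942.408ms=3b +314.136ms=1b
5) 1256.545ms=4b +628.272ms=2b
Σ=6b of 6 (191bpm 3/4) — PASS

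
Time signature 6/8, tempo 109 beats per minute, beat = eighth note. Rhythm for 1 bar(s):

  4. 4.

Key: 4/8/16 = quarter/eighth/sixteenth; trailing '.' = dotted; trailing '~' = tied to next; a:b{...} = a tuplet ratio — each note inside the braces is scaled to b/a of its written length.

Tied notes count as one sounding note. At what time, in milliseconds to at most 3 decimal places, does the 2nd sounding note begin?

note 2 onset = 3b = 1651.376ms

1. 0.0ms @ 0 + 1651.376ms (3)
2. 1651.376ms @ 3 + 1651.376ms (3)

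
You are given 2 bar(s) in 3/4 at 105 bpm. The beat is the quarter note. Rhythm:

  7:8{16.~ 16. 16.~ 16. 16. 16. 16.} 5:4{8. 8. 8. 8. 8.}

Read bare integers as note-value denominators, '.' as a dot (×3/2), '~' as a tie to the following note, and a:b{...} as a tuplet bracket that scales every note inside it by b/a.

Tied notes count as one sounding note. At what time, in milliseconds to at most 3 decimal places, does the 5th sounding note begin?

1. 0.0ms @ 0 + 489.796ms (6/7)
2. 489.796ms @ 6/7 + 489.796ms (6/7)
3. 979.592ms @ 12/7 + 244.898ms (3/7)
4. 1224.49ms @ 15/7 + 244.898ms (3/7)
5. 1469.388ms @ 18/7 + 244.898ms (3/7)
6. 1714.286ms @ 3 + 342.857ms (3/5)
7. 2057.143ms @ 18/5 + 342.857ms (3/5)
8. 2400.0ms @ 21/5 + 342.857ms (3/5)
9. 2742.857ms @ 24/5 + 342.857ms (3/5)
10. 3085.714ms @ 27/5 + 342.857ms (3/5)

note 5 onset = 18/7b = 1469.388ms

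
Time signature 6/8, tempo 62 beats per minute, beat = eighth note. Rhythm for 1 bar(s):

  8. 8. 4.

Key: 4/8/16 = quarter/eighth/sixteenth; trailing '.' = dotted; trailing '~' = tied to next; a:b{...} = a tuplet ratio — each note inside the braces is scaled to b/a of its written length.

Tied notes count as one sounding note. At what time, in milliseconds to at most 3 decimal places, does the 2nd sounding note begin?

note 2 onset = 3/2b = 1451.613ms

1. 0.0ms @ 0 + 1451.613ms (3/2)
2. 1451.613ms @ 3/2 + 1451.613ms (3/2)
3. 2903.226ms @ 3 + 2903.226ms (3)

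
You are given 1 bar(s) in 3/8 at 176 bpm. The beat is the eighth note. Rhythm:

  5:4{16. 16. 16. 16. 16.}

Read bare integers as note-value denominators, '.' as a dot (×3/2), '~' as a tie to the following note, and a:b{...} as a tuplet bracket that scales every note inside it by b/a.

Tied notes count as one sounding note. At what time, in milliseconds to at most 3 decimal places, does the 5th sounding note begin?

note 5 onset = 12/5b = 818.182ms

1. 0.0ms @ 0 + 204.545ms (3/5)
2. 204.545ms @ 3/5 + 204.545ms (3/5)
3. 409.091ms @ 6/5 + 204.545ms (3/5)
4. 613.636ms @ 9/5 + 204.545ms (3/5)
5. 818.182ms @ 12/5 + 204.545ms (3/5)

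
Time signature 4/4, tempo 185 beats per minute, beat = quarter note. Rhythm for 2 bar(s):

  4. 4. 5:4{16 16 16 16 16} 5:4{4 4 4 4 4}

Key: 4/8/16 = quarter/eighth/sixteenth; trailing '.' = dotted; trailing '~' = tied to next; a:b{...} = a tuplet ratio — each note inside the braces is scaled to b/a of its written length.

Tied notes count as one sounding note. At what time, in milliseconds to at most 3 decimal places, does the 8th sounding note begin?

note 8 onset = 4b = 1297.297ms

1. 0.0ms @ 0 + 486.486ms (3/2)
2. 486.486ms @ 3/2 + 486.486ms (3/2)
3. 972.973ms @ 3 + 64.865ms (1/5)
4. 1037.838ms @ 16/5 + 64.865ms (1/5)
5. 1102.703ms @ 17/5 + 64.865ms (1/5)
6. 1167.568ms @ 18/5 + 64.865ms (1/5)
7. 1232.432ms @ 19/5 + 64.865ms (1/5)
8. 1297.297ms @ 4 + 259.459ms (4/5)
9. 1556.757ms @ 24/5 + 259.459ms (4/5)
10. 1816.216ms @ 28/5 + 259.459ms (4/5)
11. 2075.676ms @ 32/5 + 259.459ms (4/5)
12. 2335.135ms @ 36/5 + 259.459ms (4/5)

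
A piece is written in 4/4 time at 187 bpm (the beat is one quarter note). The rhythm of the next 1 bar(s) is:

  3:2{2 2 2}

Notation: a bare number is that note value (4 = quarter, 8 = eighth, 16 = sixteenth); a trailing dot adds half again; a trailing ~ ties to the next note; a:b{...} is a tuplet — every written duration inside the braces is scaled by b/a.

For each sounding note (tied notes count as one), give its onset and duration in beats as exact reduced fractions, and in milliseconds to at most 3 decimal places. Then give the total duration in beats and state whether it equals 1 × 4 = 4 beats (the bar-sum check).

1) 0.0ms=0b +427.807ms=4/3b
2) 427.807ms=4/3b +427.807ms=4/3b
3) 855.615ms=8/3b +427.807ms=4/3b
Σ=4b of 4 (187bpm 4/4) — PASS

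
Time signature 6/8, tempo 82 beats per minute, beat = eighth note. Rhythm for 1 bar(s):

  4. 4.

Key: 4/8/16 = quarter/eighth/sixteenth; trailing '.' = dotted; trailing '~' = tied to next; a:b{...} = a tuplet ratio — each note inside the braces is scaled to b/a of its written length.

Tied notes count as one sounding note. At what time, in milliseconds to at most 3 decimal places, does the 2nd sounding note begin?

1. 0.0ms @ 0 + 2195.122ms (3)
2. 2195.122ms @ 3 + 2195.122ms (3)

note 2 onset = 3b = 2195.122ms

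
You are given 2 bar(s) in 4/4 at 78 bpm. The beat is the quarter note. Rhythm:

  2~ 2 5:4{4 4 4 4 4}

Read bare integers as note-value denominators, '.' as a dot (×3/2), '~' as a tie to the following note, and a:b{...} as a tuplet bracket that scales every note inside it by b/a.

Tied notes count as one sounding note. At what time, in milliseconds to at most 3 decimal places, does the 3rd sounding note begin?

1. 0.0ms @ 0 + 3076.923ms (4)
2. 3076.923ms @ 4 + 615.385ms (4/5)
3. 3692.308ms @ 24/5 + 615.385ms (4/5)
4. 4307.692ms @ 28/5 + 615.385ms (4/5)
5. 4923.077ms @ 32/5 + 615.385ms (4/5)
6. 5538.462ms @ 36/5 + 615.385ms (4/5)

note 3 onset = 24/5b = 3692.308ms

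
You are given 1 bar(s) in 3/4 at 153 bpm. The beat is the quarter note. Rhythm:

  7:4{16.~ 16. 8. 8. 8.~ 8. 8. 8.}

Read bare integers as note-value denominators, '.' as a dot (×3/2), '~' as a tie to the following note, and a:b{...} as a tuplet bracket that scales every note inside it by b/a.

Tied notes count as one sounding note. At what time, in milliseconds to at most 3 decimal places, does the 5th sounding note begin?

note 5 onset = 15/7b = 840.336ms

1. 0.0ms @ 0 + 168.067ms (3/7)
2. 168.067ms @ 3/7 + 168.067ms (3/7)
3. 336.134ms @ 6/7 + 168.067ms (3/7)
4. 504.202ms @ 9/7 + 336.134ms (6/7)
5. 840.336ms @ 15/7 + 168.067ms (3/7)
6. 1008.403ms @ 18/7 + 168.067ms (3/7)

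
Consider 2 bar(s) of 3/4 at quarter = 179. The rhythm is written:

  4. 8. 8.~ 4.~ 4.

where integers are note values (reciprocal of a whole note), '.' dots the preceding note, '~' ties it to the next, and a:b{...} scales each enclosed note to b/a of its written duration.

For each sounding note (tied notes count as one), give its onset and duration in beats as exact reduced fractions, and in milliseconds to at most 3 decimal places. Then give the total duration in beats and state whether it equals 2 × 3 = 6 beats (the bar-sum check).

1) 0.0ms=0b +502.793ms=3/2b
2) 502.793ms=3/2b +251.397ms=3/4b
3) 754.19ms=9/4b +1256.983ms=15/4b
Σ=6b of 6 (179bpm 3/4) — PASS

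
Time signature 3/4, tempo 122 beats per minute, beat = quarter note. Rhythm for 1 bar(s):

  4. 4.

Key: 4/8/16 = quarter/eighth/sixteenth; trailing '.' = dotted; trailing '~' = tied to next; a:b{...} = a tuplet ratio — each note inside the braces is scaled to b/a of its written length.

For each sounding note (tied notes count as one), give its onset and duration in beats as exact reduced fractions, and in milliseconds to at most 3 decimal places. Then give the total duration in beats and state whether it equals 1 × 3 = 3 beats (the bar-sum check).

1) 0.0ms=0b +737.705ms=3/2b
2) 737.705ms=3/2b +737.705ms=3/2b
Σ=3b of 3 (122bpm 3/4) — PASS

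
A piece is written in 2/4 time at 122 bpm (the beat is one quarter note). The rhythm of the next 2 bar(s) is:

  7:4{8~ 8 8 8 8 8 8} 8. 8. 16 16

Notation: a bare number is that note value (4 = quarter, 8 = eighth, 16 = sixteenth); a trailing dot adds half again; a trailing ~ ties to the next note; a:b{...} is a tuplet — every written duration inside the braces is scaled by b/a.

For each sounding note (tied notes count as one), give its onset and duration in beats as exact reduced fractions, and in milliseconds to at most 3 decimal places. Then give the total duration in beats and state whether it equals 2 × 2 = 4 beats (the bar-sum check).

1) 0.0ms=0b +281.03ms=4/7b
2) 281.03ms=4/7b +140.515ms=2/7b
3) 421.546ms=6/7b +140.515ms=2/7b
4) 562.061ms=8/7b +140.515ms=2/7b
5) 702.576ms=10/7b +140.515ms=2/7b
6) 843.091ms=12/7b +140.515ms=2/7b
7) 983.607ms=2b +368.852ms=3/4b
8) 1352.459ms=11/4b +368.852ms=3/4b
9) 1721.311ms=7/2b +122.951ms=1/4b
10) 1844.262ms=15/4b +122.951ms=1/4b
Σ=4b of 4 (122bpm 2/4) — PASS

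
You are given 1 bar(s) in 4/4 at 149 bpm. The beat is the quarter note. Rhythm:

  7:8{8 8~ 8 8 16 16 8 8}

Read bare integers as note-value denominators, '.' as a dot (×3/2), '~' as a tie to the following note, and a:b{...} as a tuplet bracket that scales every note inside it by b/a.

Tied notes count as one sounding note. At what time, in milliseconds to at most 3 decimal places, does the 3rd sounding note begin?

note 3 onset = 12/7b = 690.316ms

1. 0.0ms @ 0 + 230.105ms (4/7)
2. 230.105ms @ 4/7 + 460.211ms (8/7)
3. 690.316ms @ 12/7 + 230.105ms (4/7)
4. 920.422ms @ 16/7 + 115.053ms (2/7)
5. 1035.475ms @ 18/7 + 115.053ms (2/7)
6. 1150.527ms @ 20/7 + 230.105ms (4/7)
7. 1380.633ms @ 24/7 + 230.105ms (4/7)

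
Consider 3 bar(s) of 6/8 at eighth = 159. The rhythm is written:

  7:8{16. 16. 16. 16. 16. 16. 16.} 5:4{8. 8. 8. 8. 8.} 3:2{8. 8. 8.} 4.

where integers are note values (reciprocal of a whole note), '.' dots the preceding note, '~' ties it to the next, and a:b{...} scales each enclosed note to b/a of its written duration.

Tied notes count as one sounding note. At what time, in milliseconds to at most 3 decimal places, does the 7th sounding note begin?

1. 0.0ms @ 0 + 323.45ms (6/7)
2. 323.45ms @ 6/7 + 323.45ms (6/7)
3. 646.9ms @ 12/7 + 323.45ms (6/7)
4. 970.35ms @ 18/7 + 323.45ms (6/7)
5. 1293.801ms @ 24/7 + 323.45ms (6/7)
6. 1617.251ms @ 30/7 + 323.45ms (6/7)
7. 1940.701ms @ 36/7 + 323.45ms (6/7)
8. 2264.151ms @ 6 + 452.83ms (6/5)
9. 2716.981ms @ 36/5 + 452.83ms (6/5)
10. 3169.811ms @ 42/5 + 452.83ms (6/5)
11. 3622.642ms @ 48/5 + 452.83ms (6/5)
12. 4075.472ms @ 54/5 + 452.83ms (6/5)
13. 4528.302ms @ 12 + 377.358ms (1)
14. 4905.66ms @ 13 + 377.358ms (1)
15. 5283.019ms @ 14 + 377.358ms (1)
16. 5660.377ms @ 15 + 1132.075ms (3)

note 7 onset = 36/7b = 1940.701ms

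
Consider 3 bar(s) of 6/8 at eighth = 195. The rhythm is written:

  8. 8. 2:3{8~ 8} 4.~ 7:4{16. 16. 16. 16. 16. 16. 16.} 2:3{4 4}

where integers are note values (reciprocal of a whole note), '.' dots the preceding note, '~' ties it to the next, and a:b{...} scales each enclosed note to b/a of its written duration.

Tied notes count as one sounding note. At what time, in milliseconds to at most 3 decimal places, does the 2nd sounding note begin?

1. 0.0ms @ 0 + 461.538ms (3/2)
2. 461.538ms @ 3/2 + 461.538ms (3/2)
3. 923.077ms @ 3 + 923.077ms (3)
4. 1846.154ms @ 6 + 1054.945ms (24/7)
5. 2901.099ms @ 66/7 + 131.868ms (3/7)
6. 3032.967ms @ 69/7 + 131.868ms (3/7)
7. 3164.835ms @ 72/7 + 131.868ms (3/7)
8. 3296.703ms @ 75/7 + 131.868ms (3/7)
9. 3428.571ms @ 78/7 + 131.868ms (3/7)
10. 3560.44ms @ 81/7 + 131.868ms (3/7)
11. 3692.308ms @ 12 + 923.077ms (3)
12. 4615.385ms @ 15 + 923.077ms (3)

note 2 onset = 3/2b = 461.538ms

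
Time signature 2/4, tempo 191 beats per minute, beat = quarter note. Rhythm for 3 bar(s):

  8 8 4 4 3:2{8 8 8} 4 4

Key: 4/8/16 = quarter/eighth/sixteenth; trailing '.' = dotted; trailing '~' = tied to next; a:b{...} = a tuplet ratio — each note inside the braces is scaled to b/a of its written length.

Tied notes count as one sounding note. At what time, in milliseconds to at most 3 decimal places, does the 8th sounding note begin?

note 8 onset = 4b = 1256.545ms

1. 0.0ms @ 0 + 157.068ms (1/2)
2. 157.068ms @ 1/2 + 157.068ms (1/2)
3. 314.136ms @ 1 + 314.136ms (1)
4. 628.272ms @ 2 + 314.136ms (1)
5. 942.408ms @ 3 + 104.712ms (1/3)
6. 1047.12ms @ 10/3 + 104.712ms (1/3)
7. 1151.832ms @ 11/3 + 104.712ms (1/3)
8. 1256.545ms @ 4 + 314.136ms (1)
9. 1570.681ms @ 5 + 314.136ms (1)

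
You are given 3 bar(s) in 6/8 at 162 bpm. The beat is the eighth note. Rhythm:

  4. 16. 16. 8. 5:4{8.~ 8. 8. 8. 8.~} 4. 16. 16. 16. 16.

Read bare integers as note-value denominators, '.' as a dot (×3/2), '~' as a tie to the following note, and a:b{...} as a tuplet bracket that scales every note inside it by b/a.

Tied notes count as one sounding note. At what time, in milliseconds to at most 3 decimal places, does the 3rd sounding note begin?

note 3 onset = 15/4b = 1388.889ms

1. 0.0ms @ 0 + 1111.111ms (3)
2. 1111.111ms @ 3 + 277.778ms (3/4)
3. 1388.889ms @ 15/4 + 277.778ms (3/4)
4. 1666.667ms @ 9/2 + 555.556ms (3/2)
5. 2222.222ms @ 6 + 888.889ms (12/5)
6. 3111.111ms @ 42/5 + 444.444ms (6/5)
7. 3555.556ms @ 48/5 + 444.444ms (6/5)
8. 4000.0ms @ 54/5 + 1555.556ms (21/5)
9. 5555.556ms @ 15 + 277.778ms (3/4)
10. 5833.333ms @ 63/4 + 277.778ms (3/4)
11. 6111.111ms @ 33/2 + 277.778ms (3/4)
12. 6388.889ms @ 69/4 + 277.778ms (3/4)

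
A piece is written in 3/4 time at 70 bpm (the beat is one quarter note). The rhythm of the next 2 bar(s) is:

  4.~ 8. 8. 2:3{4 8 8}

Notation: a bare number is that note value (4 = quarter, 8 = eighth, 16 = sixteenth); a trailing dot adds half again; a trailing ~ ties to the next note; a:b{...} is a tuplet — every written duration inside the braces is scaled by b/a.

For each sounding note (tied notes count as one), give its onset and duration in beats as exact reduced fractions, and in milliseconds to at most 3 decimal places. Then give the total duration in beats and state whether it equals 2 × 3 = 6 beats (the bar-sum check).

1) 0.0ms=0b +1928.571ms=9/4b
2) 1928.571ms=9/4b +642.857ms=3/4b
3) 2571.429ms=3b +1285.714ms=3/2b
4) 3857.143ms=9/2b +642.857ms=3/4b
5) 4500.0ms=21/4b +642.857ms=3/4b
Σ=6b of 6 (70bpm 3/4) — PASS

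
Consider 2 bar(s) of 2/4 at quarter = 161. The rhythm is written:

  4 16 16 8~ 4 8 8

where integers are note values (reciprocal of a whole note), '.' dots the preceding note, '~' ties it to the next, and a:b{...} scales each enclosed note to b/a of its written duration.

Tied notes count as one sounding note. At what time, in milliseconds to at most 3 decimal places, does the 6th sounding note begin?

note 6 onset = 7/2b = 1304.348ms

1. 0.0ms @ 0 + 372.671ms (1)
2. 372.671ms @ 1 + 93.168ms (1/4)
3. 465.839ms @ 5/4 + 93.168ms (1/4)
4. 559.006ms @ 3/2 + 559.006ms (3/2)
5. 1118.012ms @ 3 + 186.335ms (1/2)
6. 1304.348ms @ 7/2 + 186.335ms (1/2)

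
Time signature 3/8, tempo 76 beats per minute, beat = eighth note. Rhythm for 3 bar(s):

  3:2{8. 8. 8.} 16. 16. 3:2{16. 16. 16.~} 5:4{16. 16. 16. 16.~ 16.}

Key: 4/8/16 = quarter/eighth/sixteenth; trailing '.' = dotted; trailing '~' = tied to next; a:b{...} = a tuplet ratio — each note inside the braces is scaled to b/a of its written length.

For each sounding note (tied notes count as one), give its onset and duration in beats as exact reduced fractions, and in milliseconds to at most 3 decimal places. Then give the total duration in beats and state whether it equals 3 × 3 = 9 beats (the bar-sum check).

1) 0.0ms=0b +789.474ms=1b
2) 789.474ms=1b +789.474ms=1b
3) 1578.947ms=2b +789.474ms=1b
4) 2368.421ms=3b +592.105ms=3/4b
5) 2960.526ms=15/4b +592.105ms=3/4b
6) 3552.632ms=9/2b +394.737ms=1/2b
7) 3947.368ms=5b +394.737ms=1/2b
8) 4342.105ms=11/2b +868.421ms=11/10b
9) 5210.526ms=33/5b +473.684ms=3/5b
10) 5684.211ms=36/5b +473.684ms=3/5b
11) 6157.895ms=39/5b +947.368ms=6/5b
Σ=9b of 9 (76bpm 3/8) — PASS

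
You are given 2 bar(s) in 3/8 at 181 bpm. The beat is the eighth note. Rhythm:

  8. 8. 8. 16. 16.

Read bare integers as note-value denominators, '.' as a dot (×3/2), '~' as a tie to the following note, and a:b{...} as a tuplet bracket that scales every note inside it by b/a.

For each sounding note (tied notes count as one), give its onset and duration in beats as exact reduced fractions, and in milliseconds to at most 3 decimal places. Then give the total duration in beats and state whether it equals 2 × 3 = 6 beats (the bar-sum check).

1) 0.0ms=0b +497.238ms=3/2b
2) 497.238ms=3/2b +497.238ms=3/2b
3) 994.475ms=3b +497.238ms=3/2b
4) 1491.713ms=9/2b +248.619ms=3/4b
5) 1740.331ms=21/4b +248.619ms=3/4b
Σ=6b of 6 (181bpm 3/8) — PASS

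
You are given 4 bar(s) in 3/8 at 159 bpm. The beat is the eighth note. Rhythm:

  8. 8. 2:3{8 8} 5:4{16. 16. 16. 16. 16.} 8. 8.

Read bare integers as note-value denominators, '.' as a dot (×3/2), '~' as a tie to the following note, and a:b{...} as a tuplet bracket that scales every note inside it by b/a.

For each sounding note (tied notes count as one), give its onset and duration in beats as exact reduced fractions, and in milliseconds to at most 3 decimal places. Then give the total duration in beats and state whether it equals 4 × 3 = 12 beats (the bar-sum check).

1) 0.0ms=0b +566.038ms=3/2b
2) 566.038ms=3/2b +566.038ms=3/2b
3) 1132.075ms=3b +566.038ms=3/2b
4) 1698.113ms=9/2b +566.038ms=3/2b
5) 2264.151ms=6b +226.415ms=3/5b
6) 2490.566ms=33/5b +226.415ms=3/5b
7) 2716.981ms=36/5b +226.415ms=3/5b
8) 2943.396ms=39/5b +226.415ms=3/5b
9) 3169.811ms=42/5b +226.415ms=3/5b
10) 3396.226ms=9b +566.038ms=3/2b
11) 3962.264ms=21/2b +566.038ms=3/2b
Σ=12b of 12 (159bpm 3/8) — PASS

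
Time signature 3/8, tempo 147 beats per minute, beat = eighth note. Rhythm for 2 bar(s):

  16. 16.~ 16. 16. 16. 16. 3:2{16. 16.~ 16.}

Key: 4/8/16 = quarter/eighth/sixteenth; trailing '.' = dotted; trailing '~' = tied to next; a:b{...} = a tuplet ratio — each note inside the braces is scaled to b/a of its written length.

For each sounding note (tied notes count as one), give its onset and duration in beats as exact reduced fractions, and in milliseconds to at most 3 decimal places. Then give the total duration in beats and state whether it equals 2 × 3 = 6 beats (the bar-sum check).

1) 0.0ms=0b +306.122ms=3/4b
2) 306.122ms=3/4b +612.245ms=3/2b
3) 918.367ms=9/4b +306.122ms=3/4b
4) 1224.49ms=3b +306.122ms=3/4b
5) 1530.612ms=15/4b +306.122ms=3/4b
6) 1836.735ms=9/2b +204.082ms=1/2b
7) 2040.816ms=5b +408.163ms=1b
Σ=6b of 6 (147bpm 3/8) — PASS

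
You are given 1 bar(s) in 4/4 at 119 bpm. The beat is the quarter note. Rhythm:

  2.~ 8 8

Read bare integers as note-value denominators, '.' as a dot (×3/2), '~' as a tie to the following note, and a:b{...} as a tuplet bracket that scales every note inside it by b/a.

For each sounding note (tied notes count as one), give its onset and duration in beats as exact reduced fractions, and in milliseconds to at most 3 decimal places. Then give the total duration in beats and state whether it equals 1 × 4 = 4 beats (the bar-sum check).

1) 0.0ms=0b +1764.706ms=7/2b
2) 1764.706ms=7/2b +252.101ms=1/2b
Σ=4b of 4 (119bpm 4/4) — PASS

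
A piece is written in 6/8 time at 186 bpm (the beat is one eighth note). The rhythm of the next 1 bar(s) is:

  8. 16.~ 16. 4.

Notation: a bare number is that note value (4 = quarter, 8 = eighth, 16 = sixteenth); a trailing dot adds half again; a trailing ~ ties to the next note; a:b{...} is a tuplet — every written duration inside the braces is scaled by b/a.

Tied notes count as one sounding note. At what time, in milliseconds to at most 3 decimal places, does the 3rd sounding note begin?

note 3 onset = 3b = 967.742ms

1. 0.0ms @ 0 + 483.871ms (3/2)
2. 483.871ms @ 3/2 + 483.871ms (3/2)
3. 967.742ms @ 3 + 967.742ms (3)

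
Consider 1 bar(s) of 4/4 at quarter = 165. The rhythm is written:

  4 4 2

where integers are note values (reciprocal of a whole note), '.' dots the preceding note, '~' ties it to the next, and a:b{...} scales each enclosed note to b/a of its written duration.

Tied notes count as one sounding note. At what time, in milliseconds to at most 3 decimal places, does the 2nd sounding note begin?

1. 0.0ms @ 0 + 363.636ms (1)
2. 363.636ms @ 1 + 363.636ms (1)
3. 727.273ms @ 2 + 727.273ms (2)

note 2 onset = 1b = 363.636ms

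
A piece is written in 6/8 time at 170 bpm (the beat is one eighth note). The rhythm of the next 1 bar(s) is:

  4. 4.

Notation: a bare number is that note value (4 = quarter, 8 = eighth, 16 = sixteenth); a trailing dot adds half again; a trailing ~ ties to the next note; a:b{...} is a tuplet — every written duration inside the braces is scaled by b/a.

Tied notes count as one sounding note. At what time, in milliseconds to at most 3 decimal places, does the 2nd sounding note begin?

note 2 onset = 3b = 1058.824ms

1. 0.0ms @ 0 + 1058.824ms (3)
2. 1058.824ms @ 3 + 1058.824ms (3)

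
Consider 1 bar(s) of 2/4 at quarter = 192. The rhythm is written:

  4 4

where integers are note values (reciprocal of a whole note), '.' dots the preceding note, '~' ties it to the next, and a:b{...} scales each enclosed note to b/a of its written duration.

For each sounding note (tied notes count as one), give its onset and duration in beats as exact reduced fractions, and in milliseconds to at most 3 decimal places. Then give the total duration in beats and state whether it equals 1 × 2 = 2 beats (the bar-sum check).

1) 0.0ms=0b +312.5ms=1b
2) 312.5ms=1b +312.5ms=1b
Σ=2b of 2 (192bpm 2/4) — PASS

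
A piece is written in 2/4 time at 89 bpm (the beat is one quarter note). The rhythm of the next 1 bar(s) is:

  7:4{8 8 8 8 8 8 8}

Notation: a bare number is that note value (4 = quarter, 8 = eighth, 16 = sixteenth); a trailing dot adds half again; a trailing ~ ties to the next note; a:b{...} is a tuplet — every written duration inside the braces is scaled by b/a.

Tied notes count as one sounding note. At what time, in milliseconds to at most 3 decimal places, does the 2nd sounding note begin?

1. 0.0ms @ 0 + 192.616ms (2/7)
2. 192.616ms @ 2/7 + 192.616ms (2/7)
3. 385.233ms @ 4/7 + 192.616ms (2/7)
4. 577.849ms @ 6/7 + 192.616ms (2/7)
5. 770.465ms @ 8/7 + 192.616ms (2/7)
6. 963.082ms @ 10/7 + 192.616ms (2/7)
7. 1155.698ms @ 12/7 + 192.616ms (2/7)

note 2 onset = 2/7b = 192.616ms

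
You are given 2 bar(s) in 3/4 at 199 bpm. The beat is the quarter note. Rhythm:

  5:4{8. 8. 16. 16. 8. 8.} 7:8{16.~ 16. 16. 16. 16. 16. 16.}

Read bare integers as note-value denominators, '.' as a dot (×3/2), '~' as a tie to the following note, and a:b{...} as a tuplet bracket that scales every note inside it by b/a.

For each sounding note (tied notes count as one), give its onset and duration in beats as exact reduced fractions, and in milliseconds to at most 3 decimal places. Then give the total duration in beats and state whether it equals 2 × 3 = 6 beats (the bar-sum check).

1) 0.0ms=0b +180.905ms=3/5b
2) 180.905ms=3/5b +180.905ms=3/5b
3) 361.809ms=6/5b +90.452ms=3/10b
4) 452.261ms=3/2b +90.452ms=3/10b
5) 542.714ms=9/5b +180.905ms=3/5b
6) 723.618ms=12/5b +180.905ms=3/5b
7) 904.523ms=3b +258.435ms=6/7b
8) 1162.958ms=27/7b +129.218ms=3/7b
9) 1292.175ms=30/7b +129.218ms=3/7b
10) 1421.393ms=33/7b +129.218ms=3/7b
11) 1550.61ms=36/7b +129.218ms=3/7b
12) 1679.828ms=39/7b +129.218ms=3/7b
Σ=6b of 6 (199bpm 3/4) — PASS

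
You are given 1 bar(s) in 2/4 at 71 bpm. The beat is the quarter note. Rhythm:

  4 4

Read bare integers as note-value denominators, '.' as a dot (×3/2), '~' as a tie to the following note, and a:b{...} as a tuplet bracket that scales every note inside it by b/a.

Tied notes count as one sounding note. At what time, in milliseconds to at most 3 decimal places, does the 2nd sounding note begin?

note 2 onset = 1b = 845.07ms

1. 0.0ms @ 0 + 845.07ms (1)
2. 845.07ms @ 1 + 845.07ms (1)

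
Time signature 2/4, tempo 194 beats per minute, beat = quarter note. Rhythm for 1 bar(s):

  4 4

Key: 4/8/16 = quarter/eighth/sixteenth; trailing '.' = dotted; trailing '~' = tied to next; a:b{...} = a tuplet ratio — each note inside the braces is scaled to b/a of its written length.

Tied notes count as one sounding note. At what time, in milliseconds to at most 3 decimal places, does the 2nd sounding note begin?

1. 0.0ms @ 0 + 309.278ms (1)
2. 309.278ms @ 1 + 309.278ms (1)

note 2 onset = 1b = 309.278ms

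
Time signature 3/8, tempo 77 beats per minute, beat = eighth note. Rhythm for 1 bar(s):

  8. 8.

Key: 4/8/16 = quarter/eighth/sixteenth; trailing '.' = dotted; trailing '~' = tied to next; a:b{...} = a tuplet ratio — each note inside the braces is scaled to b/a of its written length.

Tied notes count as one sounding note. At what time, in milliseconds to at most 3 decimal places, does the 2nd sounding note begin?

1. 0.0ms @ 0 + 1168.831ms (3/2)
2. 1168.831ms @ 3/2 + 1168.831ms (3/2)

note 2 onset = 3/2b = 1168.831ms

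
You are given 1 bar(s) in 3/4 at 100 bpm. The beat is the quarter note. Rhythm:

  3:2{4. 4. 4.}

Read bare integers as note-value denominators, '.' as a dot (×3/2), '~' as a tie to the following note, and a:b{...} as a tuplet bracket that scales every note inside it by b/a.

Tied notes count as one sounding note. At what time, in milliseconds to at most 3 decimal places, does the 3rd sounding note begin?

1. 0.0ms @ 0 + 600.0ms (1)
2. 600.0ms @ 1 + 600.0ms (1)
3. 1200.0ms @ 2 + 600.0ms (1)

note 3 onset = 2b = 1200.0ms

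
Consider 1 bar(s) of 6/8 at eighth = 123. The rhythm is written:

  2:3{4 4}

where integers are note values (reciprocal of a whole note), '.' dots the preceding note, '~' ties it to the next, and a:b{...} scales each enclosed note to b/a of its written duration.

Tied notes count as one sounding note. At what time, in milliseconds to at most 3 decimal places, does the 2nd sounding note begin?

note 2 onset = 3b = 1463.415ms

1. 0.0ms @ 0 + 1463.415ms (3)
2. 1463.415ms @ 3 + 1463.415ms (3)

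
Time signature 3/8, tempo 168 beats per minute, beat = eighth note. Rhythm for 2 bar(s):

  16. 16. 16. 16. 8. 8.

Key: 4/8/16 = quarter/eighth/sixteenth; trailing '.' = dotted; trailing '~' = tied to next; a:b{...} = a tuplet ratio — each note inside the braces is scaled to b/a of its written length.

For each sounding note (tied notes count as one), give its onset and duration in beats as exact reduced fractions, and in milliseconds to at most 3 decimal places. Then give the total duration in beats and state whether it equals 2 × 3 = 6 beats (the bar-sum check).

1) 0.0ms=0b +267.857ms=3/4b
2) 267.857ms=3/4b +267.857ms=3/4b
3) 535.714ms=3/2b +267.857ms=3/4b
4) 803.571ms=9/4b +267.857ms=3/4b
5) 1071.429ms=3b +535.714ms=3/2b
6) 1607.143ms=9/2b +535.714ms=3/2b
Σ=6b of 6 (168bpm 3/8) — PASS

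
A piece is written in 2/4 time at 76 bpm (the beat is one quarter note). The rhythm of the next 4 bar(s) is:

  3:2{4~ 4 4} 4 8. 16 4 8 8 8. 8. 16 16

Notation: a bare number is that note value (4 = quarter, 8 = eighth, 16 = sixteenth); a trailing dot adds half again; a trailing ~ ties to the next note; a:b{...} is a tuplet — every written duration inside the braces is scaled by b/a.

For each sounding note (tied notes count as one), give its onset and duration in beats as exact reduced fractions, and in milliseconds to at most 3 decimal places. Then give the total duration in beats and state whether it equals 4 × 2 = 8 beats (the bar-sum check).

1) 0.0ms=0b +1052.632ms=4/3b
2) 1052.632ms=4/3b +526.316ms=2/3b
3) 1578.947ms=2b +789.474ms=1b
4) 2368.421ms=3b +592.105ms=3/4b
5) 2960.526ms=15/4b +197.368ms=1/4b
6) 3157.895ms=4b +789.474ms=1b
7) 3947.368ms=5b +394.737ms=1/2b
8) 4342.105ms=11/2b +394.737ms=1/2b
9) 4736.842ms=6b +592.105ms=3/4b
10) 5328.947ms=27/4b +592.105ms=3/4b
11) 5921.053ms=15/2b +197.368ms=1/4b
12) 6118.421ms=31/4b +197.368ms=1/4b
Σ=8b of 8 (76bpm 2/4) — PASS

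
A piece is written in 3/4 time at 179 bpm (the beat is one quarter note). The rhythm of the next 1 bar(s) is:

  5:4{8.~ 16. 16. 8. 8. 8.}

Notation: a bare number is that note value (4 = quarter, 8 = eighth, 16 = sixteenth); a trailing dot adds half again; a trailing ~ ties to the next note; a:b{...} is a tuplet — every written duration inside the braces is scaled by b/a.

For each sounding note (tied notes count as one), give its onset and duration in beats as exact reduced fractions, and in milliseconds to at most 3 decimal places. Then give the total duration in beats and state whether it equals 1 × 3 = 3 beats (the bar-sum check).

1) 0.0ms=0b +301.676ms=9/10b
2) 301.676ms=9/10b +100.559ms=3/10b
3) 402.235ms=6/5b +201.117ms=3/5b
4) 603.352ms=9/5b +201.117ms=3/5b
5) 804.469ms=12/5b +201.117ms=3/5b
Σ=3b of 3 (179bpm 3/4) — PASS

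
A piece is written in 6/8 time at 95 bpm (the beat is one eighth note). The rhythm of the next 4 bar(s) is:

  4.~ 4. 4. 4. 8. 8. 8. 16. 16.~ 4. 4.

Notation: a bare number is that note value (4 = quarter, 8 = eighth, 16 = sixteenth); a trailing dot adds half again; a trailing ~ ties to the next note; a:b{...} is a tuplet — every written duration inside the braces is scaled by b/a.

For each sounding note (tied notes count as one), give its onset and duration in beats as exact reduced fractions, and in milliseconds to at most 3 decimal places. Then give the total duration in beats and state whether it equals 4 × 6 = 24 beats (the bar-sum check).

1) 0.0ms=0b +3789.474ms=6b
2) 3789.474ms=6b +1894.737ms=3b
3) 5684.211ms=9b +1894.737ms=3b
4) 7578.947ms=12b +947.368ms=3/2b
5) 8526.316ms=27/2b +947.368ms=3/2b
6) 9473.684ms=15b +947.368ms=3/2b
7) 10421.053ms=33/2b +473.684ms=3/4b
8) 10894.737ms=69/4b +2368.421ms=15/4b
9) 13263.158ms=21b +1894.737ms=3b
Σ=24b of 24 (95bpm 6/8) — PASS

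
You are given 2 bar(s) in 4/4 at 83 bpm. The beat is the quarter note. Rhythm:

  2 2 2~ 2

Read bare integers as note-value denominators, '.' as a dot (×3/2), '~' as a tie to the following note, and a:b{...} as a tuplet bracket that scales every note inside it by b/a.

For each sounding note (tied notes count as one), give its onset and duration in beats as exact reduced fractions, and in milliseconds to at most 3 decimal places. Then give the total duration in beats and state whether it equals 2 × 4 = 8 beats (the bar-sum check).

1) 0.0ms=0b +1445.783ms=2b
2) 1445.783ms=2b +1445.783ms=2b
3) 2891.566ms=4b +2891.566ms=4b
Σ=8b of 8 (83bpm 4/4) — PASS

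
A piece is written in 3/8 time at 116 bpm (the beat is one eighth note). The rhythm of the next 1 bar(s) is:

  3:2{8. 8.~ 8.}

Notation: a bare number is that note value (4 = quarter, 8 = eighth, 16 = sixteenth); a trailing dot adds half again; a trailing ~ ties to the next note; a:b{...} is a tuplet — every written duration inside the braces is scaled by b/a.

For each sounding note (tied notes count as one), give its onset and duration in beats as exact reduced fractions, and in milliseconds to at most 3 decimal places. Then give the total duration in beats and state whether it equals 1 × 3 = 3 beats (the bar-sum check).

1) 0.0ms=0b +517.241ms=1b
2) 517.241ms=1b +1034.483ms=2b
Σ=3b of 3 (116bpm 3/8) — PASS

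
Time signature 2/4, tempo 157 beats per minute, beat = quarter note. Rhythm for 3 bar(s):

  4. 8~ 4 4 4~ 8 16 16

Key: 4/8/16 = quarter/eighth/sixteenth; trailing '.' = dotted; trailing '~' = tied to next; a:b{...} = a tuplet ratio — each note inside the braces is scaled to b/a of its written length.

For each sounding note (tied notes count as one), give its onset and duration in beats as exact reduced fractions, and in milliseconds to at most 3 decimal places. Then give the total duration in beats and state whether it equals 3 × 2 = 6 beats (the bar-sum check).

1) 0.0ms=0b +573.248ms=3/2b
2) 573.248ms=3/2b +573.248ms=3/2b
3) 1146.497ms=3b +382.166ms=1b
4) 1528.662ms=4b +573.248ms=3/2b
5) 2101.911ms=11/2b +95.541ms=1/4b
6) 2197.452ms=23/4b +95.541ms=1/4b
Σ=6b of 6 (157bpm 2/4) — PASS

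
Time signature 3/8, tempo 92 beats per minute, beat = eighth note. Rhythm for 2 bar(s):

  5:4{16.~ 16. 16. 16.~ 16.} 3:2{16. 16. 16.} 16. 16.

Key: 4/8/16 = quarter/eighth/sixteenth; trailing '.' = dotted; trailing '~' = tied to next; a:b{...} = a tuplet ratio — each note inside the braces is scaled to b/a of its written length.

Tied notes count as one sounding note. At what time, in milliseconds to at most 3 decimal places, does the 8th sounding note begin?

note 8 onset = 21/4b = 3423.913ms

1. 0.0ms @ 0 + 782.609ms (6/5)
2. 782.609ms @ 6/5 + 391.304ms (3/5)
3. 1173.913ms @ 9/5 + 782.609ms (6/5)
4. 1956.522ms @ 3 + 326.087ms (1/2)
5. 2282.609ms @ 7/2 + 326.087ms (1/2)
6. 2608.696ms @ 4 + 326.087ms (1/2)
7. 2934.783ms @ 9/2 + 489.13ms (3/4)
8. 3423.913ms @ 21/4 + 489.13ms (3/4)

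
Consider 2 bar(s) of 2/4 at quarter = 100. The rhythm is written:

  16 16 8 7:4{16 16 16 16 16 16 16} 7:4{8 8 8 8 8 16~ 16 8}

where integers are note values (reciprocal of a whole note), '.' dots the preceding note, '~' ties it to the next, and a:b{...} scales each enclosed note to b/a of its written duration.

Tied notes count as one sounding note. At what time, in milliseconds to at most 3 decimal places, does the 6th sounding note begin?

note 6 onset = 9/7b = 771.429ms

1. 0.0ms @ 0 + 150.0ms (1/4)
2. 150.0ms @ 1/4 + 150.0ms (1/4)
3. 300.0ms @ 1/2 + 300.0ms (1/2)
4. 600.0ms @ 1 + 85.714ms (1/7)
5. 685.714ms @ 8/7 + 85.714ms (1/7)
6. 771.429ms @ 9/7 + 85.714ms (1/7)
7. 857.143ms @ 10/7 + 85.714ms (1/7)
8. 942.857ms @ 11/7 + 85.714ms (1/7)
9. 1028.571ms @ 12/7 + 85.714ms (1/7)
10. 1114.286ms @ 13/7 + 85.714ms (1/7)
11. 1200.0ms @ 2 + 171.429ms (2/7)
12. 1371.429ms @ 16/7 + 171.429ms (2/7)
13. 1542.857ms @ 18/7 + 171.429ms (2/7)
14. 1714.286ms @ 20/7 + 171.429ms (2/7)
15. 1885.714ms @ 22/7 + 171.429ms (2/7)
16. 2057.143ms @ 24/7 + 171.429ms (2/7)
17. 2228.571ms @ 26/7 + 171.429ms (2/7)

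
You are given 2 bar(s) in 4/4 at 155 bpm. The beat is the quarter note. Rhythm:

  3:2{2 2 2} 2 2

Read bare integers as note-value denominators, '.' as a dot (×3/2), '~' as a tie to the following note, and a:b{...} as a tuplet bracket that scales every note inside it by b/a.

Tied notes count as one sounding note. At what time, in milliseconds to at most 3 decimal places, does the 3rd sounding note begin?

1. 0.0ms @ 0 + 516.129ms (4/3)
2. 516.129ms @ 4/3 + 516.129ms (4/3)
3. 1032.258ms @ 8/3 + 516.129ms (4/3)
4. 1548.387ms @ 4 + 774.194ms (2)
5. 2322.581ms @ 6 + 774.194ms (2)

note 3 onset = 8/3b = 1032.258ms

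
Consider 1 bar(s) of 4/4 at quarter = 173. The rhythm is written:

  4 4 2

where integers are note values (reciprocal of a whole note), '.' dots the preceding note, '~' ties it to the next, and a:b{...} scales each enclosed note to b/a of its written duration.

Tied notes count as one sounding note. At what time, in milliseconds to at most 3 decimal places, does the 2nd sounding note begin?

note 2 onset = 1b = 346.821ms

1. 0.0ms @ 0 + 346.821ms (1)
2. 346.821ms @ 1 + 346.821ms (1)
3. 693.642ms @ 2 + 693.642ms (2)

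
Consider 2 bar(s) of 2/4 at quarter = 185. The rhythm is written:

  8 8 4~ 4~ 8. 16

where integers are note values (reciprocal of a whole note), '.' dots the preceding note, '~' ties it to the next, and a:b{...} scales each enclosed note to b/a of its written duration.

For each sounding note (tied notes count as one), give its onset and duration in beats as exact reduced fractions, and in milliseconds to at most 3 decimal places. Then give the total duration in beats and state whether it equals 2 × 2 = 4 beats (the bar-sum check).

1) 0.0ms=0b +162.162ms=1/2b
2) 162.162ms=1/2b +162.162ms=1/2b
3) 324.324ms=1b +891.892ms=11/4b
4) 1216.216ms=15/4b +81.081ms=1/4b
Σ=4b of 4 (185bpm 2/4) — PASS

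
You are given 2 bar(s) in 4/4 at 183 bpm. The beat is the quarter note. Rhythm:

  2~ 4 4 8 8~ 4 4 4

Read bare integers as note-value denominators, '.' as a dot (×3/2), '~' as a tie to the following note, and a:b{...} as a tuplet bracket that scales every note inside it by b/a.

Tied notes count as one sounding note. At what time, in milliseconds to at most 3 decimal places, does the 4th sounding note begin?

note 4 onset = 9/2b = 1475.41ms

1. 0.0ms @ 0 + 983.607ms (3)
2. 983.607ms @ 3 + 327.869ms (1)
3. 1311.475ms @ 4 + 163.934ms (1/2)
4. 1475.41ms @ 9/2 + 491.803ms (3/2)
5. 1967.213ms @ 6 + 327.869ms (1)
6. 2295.082ms @ 7 + 327.869ms (1)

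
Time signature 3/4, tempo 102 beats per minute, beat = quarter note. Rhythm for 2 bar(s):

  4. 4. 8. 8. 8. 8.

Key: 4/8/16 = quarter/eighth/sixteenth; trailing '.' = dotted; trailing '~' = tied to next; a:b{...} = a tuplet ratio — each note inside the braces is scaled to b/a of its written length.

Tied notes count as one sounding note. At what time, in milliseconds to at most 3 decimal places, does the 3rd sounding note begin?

1. 0.0ms @ 0 + 882.353ms (3/2)
2. 882.353ms @ 3/2 + 882.353ms (3/2)
3. 1764.706ms @ 3 + 441.176ms (3/4)
4. 2205.882ms @ 15/4 + 441.176ms (3/4)
5. 2647.059ms @ 9/2 + 441.176ms (3/4)
6. 3088.235ms @ 21/4 + 441.176ms (3/4)

note 3 onset = 3b = 1764.706ms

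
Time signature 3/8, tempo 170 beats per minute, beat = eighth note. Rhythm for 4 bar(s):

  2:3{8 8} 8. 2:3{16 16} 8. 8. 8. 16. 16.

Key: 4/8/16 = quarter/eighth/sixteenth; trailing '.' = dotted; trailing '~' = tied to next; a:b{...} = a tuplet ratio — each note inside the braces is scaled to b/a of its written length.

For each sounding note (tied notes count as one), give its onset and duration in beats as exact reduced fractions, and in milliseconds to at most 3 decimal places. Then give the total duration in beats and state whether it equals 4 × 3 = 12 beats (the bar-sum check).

1) 0.0ms=0b +529.412ms=3/2b
2) 529.412ms=3/2b +529.412ms=3/2b
3) 1058.824ms=3b +529.412ms=3/2b
4) 1588.235ms=9/2b +264.706ms=3/4b
5) 1852.941ms=21/4b +264.706ms=3/4b
6) 2117.647ms=6b +529.412ms=3/2b
7) 2647.059ms=15/2b +529.412ms=3/2b
8) 3176.471ms=9b +529.412ms=3/2b
9) 3705.882ms=21/2b +264.706ms=3/4b
10) 3970.588ms=45/4b +264.706ms=3/4b
Σ=12b of 12 (170bpm 3/8) — PASS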